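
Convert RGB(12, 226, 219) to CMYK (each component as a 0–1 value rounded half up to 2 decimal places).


R'=12/255≈0.0471, G'=226/255≈0.8863, B'=219/255≈0.8588
K = 1 - max(R',G',B') = 1 - 226/255 = 29/255 = 0.11372… → 0.11
(1-R'-K)/(1-K) simplifies to (max-R)/max with max = 226:
C = (226-12)/226 = 214/226 = 0.94690… → 0.95
M = (226-226)/226 = 0/226 = 0 → 0.00
Y = (226-219)/226 = 7/226 = 0.03097… → 0.03
= CMYK(0.95, 0.00, 0.03, 0.11)


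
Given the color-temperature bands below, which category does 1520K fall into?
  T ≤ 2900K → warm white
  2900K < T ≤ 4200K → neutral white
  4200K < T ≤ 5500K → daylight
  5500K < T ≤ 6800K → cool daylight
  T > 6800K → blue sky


Temperature: 1520K
1520K ≤ 2900K → warm white
Classification: warm white


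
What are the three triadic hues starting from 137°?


Triadic: equally spaced at 120° intervals
H1 = 137°
H2 = (137 + 120) mod 360 = 257°
H3 = (137 + 240) mod 360 = 17°
Triadic = 137°, 257°, 17°


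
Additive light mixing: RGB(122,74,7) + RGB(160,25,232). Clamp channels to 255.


Additive: each channel = min(255, C₁+C₂)
R: 122+160 = 282 → 255
G: 74+25 = 99 → 99
B: 7+232 = 239 → 239
= RGB(255, 99, 239)


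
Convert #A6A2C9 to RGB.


A6 → 166 (R)
A2 → 162 (G)
C9 → 201 (B)
= RGB(166, 162, 201)


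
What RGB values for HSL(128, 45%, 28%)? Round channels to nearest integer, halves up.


H=128°, S=0.45, L=0.28
C = (1-|2L-1|)×S = (1-|-0.44|)×0.45 = 0.252
H' = H/60 = 128/60 ≈ 2.1333; X = C×(1-|H' mod 2 - 1|) = 0.0336
m = L - C/2 = 0.28 - 0.126 = 0.154
Sector ⌊H'⌋ = 2 → (R',G',B') = (0.0, 0.252, 0.0336)
RGB = ((R'+m)×255, (G'+m)×255, (B'+m)×255) = (39.27, 103.53, 47.838)
Round half up → RGB(39, 104, 48)


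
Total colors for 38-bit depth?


Colors = 2^bits = 2^38
= 274,877,906,944 colors


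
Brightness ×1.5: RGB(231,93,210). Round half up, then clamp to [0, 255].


Multiply each channel by 1.5, round half up, clamp to [0, 255]
R: 231×1.5 = 346.5 → round → 347 → clamp → 255
G: 93×1.5 = 139.5 → round → 140
B: 210×1.5 = 315 → clamp → 255
= RGB(255, 140, 255)


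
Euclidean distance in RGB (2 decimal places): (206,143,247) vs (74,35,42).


d = √[(R₁-R₂)² + (G₁-G₂)² + (B₁-B₂)²]
d = √[(206-74)² + (143-35)² + (247-42)²]
d = √[17424 + 11664 + 42025]
d = √71113
d ≈ 266.67


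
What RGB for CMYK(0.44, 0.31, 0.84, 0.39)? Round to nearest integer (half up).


R = 255 × (1-C) × (1-K) = 255 × 0.56 × 0.61 = 87.108 → 87
G = 255 × (1-M) × (1-K) = 255 × 0.69 × 0.61 = 107.3295 → 107
B = 255 × (1-Y) × (1-K) = 255 × 0.16 × 0.61 = 24.888 → 25
= RGB(87, 107, 25)


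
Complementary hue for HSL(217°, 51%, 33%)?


Complement = opposite side of color wheel = hue + 180°
H' = (217 + 180) mod 360 = 37°
S and L unchanged.
= HSL(37°, 51%, 33%)


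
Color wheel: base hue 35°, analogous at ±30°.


Base hue: 35°
Left analog: (35 - 30) mod 360 = 5°
Right analog: (35 + 30) mod 360 = 65°
Analogous hues = 5° and 65°


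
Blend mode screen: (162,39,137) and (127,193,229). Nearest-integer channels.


Screen: C = 255 - (255-A)×(255-B)/255, rounded to nearest integer
R: 255 - (255-162)×(255-127)/255 = 255 - 11904/255 ≈ 255 - 46.682 = 208.318 → 208
G: 255 - (255-39)×(255-193)/255 = 255 - 13392/255 ≈ 255 - 52.518 = 202.482 → 202
B: 255 - (255-137)×(255-229)/255 = 255 - 3068/255 ≈ 255 - 12.031 = 242.969 → 243
= RGB(208, 202, 243)


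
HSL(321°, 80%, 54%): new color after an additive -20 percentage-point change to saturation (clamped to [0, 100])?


Original S = 80%
Adjustment = -20 percentage points
New S = 80 + (-20) = 60
Clamp to [0, 100] → 60
= HSL(321°, 60%, 54%)


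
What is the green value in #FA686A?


Color: #FA686A
R = FA = 250
G = 68 = 104
B = 6A = 106
Green = 104


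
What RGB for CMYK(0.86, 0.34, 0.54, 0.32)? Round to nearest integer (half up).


R = 255 × (1-C) × (1-K) = 255 × 0.14 × 0.68 = 24.276 → 24
G = 255 × (1-M) × (1-K) = 255 × 0.66 × 0.68 = 114.444 → 114
B = 255 × (1-Y) × (1-K) = 255 × 0.46 × 0.68 = 79.764 → 80
= RGB(24, 114, 80)


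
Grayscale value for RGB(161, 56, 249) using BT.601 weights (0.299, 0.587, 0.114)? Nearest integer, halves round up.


Gray = 0.299×R + 0.587×G + 0.114×B
Gray = 0.299×161 + 0.587×56 + 0.114×249
Gray = 48.139 + 32.872 + 28.386
Gray = 109.397 → round half up → 109
Gray = 109


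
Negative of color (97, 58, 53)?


Invert: (255-R, 255-G, 255-B)
R: 255-97 = 158
G: 255-58 = 197
B: 255-53 = 202
= RGB(158, 197, 202)


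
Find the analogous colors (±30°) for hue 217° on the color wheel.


Base hue: 217°
Left analog: (217 - 30) mod 360 = 187°
Right analog: (217 + 30) mod 360 = 247°
Analogous hues = 187° and 247°


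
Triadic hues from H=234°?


Triadic: equally spaced at 120° intervals
H1 = 234°
H2 = (234 + 120) mod 360 = 354°
H3 = (234 + 240) mod 360 = 114°
Triadic = 234°, 354°, 114°


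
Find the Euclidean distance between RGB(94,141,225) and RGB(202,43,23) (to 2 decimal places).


d = √[(R₁-R₂)² + (G₁-G₂)² + (B₁-B₂)²]
d = √[(94-202)² + (141-43)² + (225-23)²]
d = √[11664 + 9604 + 40804]
d = √62072
d ≈ 249.14


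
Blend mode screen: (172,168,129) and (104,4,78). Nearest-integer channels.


Screen: C = 255 - (255-A)×(255-B)/255, rounded to nearest integer
R: 255 - (255-172)×(255-104)/255 = 255 - 12533/255 ≈ 255 - 49.149 = 205.851 → 206
G: 255 - (255-168)×(255-4)/255 = 255 - 21837/255 ≈ 255 - 85.635 = 169.365 → 169
B: 255 - (255-129)×(255-78)/255 = 255 - 22302/255 ≈ 255 - 87.459 = 167.541 → 168
= RGB(206, 169, 168)


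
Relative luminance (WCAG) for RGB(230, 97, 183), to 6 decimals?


Linearize each channel (sRGB transfer function): c = v/255; c_lin = c/12.92 if c ≤ 0.04045, else ((c+0.055)/1.055)^2.4
  R: 230/255 ≈ 0.901961 > 0.04045 → ((0.901961+0.055)/1.055)^2.4 ≈ 0.791298
  G: 97/255 ≈ 0.380392 > 0.04045 → ((0.380392+0.055)/1.055)^2.4 ≈ 0.119538
  B: 183/255 ≈ 0.717647 > 0.04045 → ((0.717647+0.055)/1.055)^2.4 ≈ 0.473531
R_lin = 0.791298, G_lin = 0.119538, B_lin = 0.473531
L = 0.2126×R + 0.7152×G + 0.0722×B
L = 0.2126×0.791298 + 0.7152×0.119538 + 0.0722×0.473531
L ≈ 0.287913


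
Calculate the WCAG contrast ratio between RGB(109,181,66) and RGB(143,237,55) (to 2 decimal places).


Linearize each sRGB channel c=v/255: c/12.92 if c ≤ 0.04045 else ((c+0.055)/1.055)^2.4
L = 0.2126×R_lin + 0.7152×G_lin + 0.0722×B_lin
Color 1 (109,181,66):
  R=109: 109/255≈0.4275 > 0.04045 → ((0.4275+0.055)/1.055)^2.4 ≈ 0.15293
  G=181: 181/255≈0.7098 > 0.04045 → ((0.7098+0.055)/1.055)^2.4 ≈ 0.46208
  B=66: 66/255≈0.2588 > 0.04045 → ((0.2588+0.055)/1.055)^2.4 ≈ 0.05448
  L1 = 0.2126×0.15293 + 0.7152×0.46208 + 0.0722×0.05448 ≈ 0.36692
Color 2 (143,237,55):
  R=143: 143/255≈0.5608 > 0.04045 → ((0.5608+0.055)/1.055)^2.4 ≈ 0.27468
  G=237: 237/255≈0.9294 > 0.04045 → ((0.9294+0.055)/1.055)^2.4 ≈ 0.84687
  B=55: 55/255≈0.2157 > 0.04045 → ((0.2157+0.055)/1.055)^2.4 ≈ 0.03820
  L2 = 0.2126×0.27468 + 0.7152×0.84687 + 0.0722×0.03820 ≈ 0.66684
Lighter = 0.66684, Darker = 0.36692
Ratio = (L_lighter + 0.05) / (L_darker + 0.05)
Ratio = (0.66684 + 0.05) / (0.36692 + 0.05) = 0.71684 / 0.41692 ≈ 1.7194
Ratio ≈ 1.72:1


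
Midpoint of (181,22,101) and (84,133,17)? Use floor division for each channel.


Midpoint: each channel = ⌊(C₁+C₂)/2⌋
R: ⌊(181+84)/2⌋ = 132
G: ⌊(22+133)/2⌋ = 77
B: ⌊(101+17)/2⌋ = 59
= RGB(132, 77, 59)


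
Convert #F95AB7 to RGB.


F9 → 249 (R)
5A → 90 (G)
B7 → 183 (B)
= RGB(249, 90, 183)


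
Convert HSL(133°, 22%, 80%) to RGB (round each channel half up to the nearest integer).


H=133°, S=0.22, L=0.80
C = (1-|2L-1|)×S = (1-|0.60|)×0.22 = 0.088
H' = H/60 = 133/60 ≈ 2.2167; X = C×(1-|H' mod 2 - 1|) ≈ 0.0191
m = L - C/2 = 0.80 - 0.044 = 0.756
Sector ⌊H'⌋ = 2 → (R',G',B') = (0.0, 0.088, ≈0.0191)
RGB = ((R'+m)×255, (G'+m)×255, (B'+m)×255) = (192.78, 215.22, 197.642)
Round half up → RGB(193, 215, 198)


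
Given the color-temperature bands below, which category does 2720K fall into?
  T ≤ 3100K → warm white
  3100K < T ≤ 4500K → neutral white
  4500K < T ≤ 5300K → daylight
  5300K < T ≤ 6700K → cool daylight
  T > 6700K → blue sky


Temperature: 2720K
2720K ≤ 3100K → warm white
Classification: warm white


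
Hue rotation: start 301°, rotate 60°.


New hue = (H + rotation) mod 360
New hue = (301 + 60) mod 360
= 361 mod 360
= 1°


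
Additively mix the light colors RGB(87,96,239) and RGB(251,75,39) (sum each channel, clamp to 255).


Additive: each channel = min(255, C₁+C₂)
R: 87+251 = 338 → 255
G: 96+75 = 171 → 171
B: 239+39 = 278 → 255
= RGB(255, 171, 255)


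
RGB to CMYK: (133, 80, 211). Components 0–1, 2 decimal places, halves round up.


R'=133/255≈0.5216, G'=80/255≈0.3137, B'=211/255≈0.8275
K = 1 - max(R',G',B') = 1 - 211/255 = 44/255 = 0.17254… → 0.17
(1-R'-K)/(1-K) simplifies to (max-R)/max with max = 211:
C = (211-133)/211 = 78/211 = 0.36966… → 0.37
M = (211-80)/211 = 131/211 = 0.62085… → 0.62
Y = (211-211)/211 = 0/211 = 0 → 0.00
= CMYK(0.37, 0.62, 0.00, 0.17)


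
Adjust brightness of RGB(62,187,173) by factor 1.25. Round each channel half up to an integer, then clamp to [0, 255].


Multiply each channel by 1.25, round half up, clamp to [0, 255]
R: 62×1.25 = 77.5 → round → 78
G: 187×1.25 = 233.75 → round → 234
B: 173×1.25 = 216.25 → round → 216
= RGB(78, 234, 216)


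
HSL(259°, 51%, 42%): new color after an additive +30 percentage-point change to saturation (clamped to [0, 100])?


Original S = 51%
Adjustment = +30 percentage points
New S = 51 + (30) = 81
Clamp to [0, 100] → 81
= HSL(259°, 81%, 42%)


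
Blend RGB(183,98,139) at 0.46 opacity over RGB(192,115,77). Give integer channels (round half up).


C = α×F + (1-α)×B, with 1-α = 0.54
R: 0.46×183 + 0.54×192 = 84.18 + 103.68 = 187.86 → 188
G: 0.46×98 + 0.54×115 = 45.08 + 62.10 = 107.18 → 107
B: 0.46×139 + 0.54×77 = 63.94 + 41.58 = 105.52 → 106
= RGB(188, 107, 106)


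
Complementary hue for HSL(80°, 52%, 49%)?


Complement = opposite side of color wheel = hue + 180°
H' = (80 + 180) mod 360 = 260°
S and L unchanged.
= HSL(260°, 52%, 49%)


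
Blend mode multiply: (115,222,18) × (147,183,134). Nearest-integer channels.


Multiply: C = A×B/255, rounded to nearest integer
R: 115×147/255 = 16905/255 ≈ 66.294 → 66
G: 222×183/255 = 40626/255 ≈ 159.318 → 159
B: 18×134/255 = 2412/255 ≈ 9.459 → 9
= RGB(66, 159, 9)


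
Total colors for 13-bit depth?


Colors = 2^bits = 2^13
= 8,192 colors


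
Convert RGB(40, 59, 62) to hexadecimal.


R = 40 → 28 (hex)
G = 59 → 3B (hex)
B = 62 → 3E (hex)
Hex = #283B3E


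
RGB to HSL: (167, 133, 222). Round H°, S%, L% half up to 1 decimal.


Normalize: R'=167/255≈0.6549, G'=133/255≈0.5216, B'=222/255≈0.8706
Max=222/255, Min=133/255, Δ=Max-Min=89/255
L = (Max+Min)/2 = (222+133)/510 = 355/510 = 0.69607… → L = 69.6%
L > 0.5 → S = Δ/(2-Max-Min) = 89/(510-222-133) = 89/155 = 0.57419… → S = 57.4%
(the 1/255 factors cancel in S and H, so raw channel differences can be used)
Max is B' → H = 60 × ((R-G)/Δ + 4) = 60 × ((167-133)/89 + 4)
  34/89 + 4 = 0.3820… + 4 = 4.3820…
  H = 60 × 4.3820… = 262.921…° → H = 262.9°
= HSL(262.9°, 57.4%, 69.6%)


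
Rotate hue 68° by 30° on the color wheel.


New hue = (H + rotation) mod 360
New hue = (68 + 30) mod 360
= 98 mod 360
= 98°


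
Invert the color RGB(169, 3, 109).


Invert: (255-R, 255-G, 255-B)
R: 255-169 = 86
G: 255-3 = 252
B: 255-109 = 146
= RGB(86, 252, 146)


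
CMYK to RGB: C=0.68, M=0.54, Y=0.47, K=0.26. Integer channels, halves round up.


R = 255 × (1-C) × (1-K) = 255 × 0.32 × 0.74 = 60.384 → 60
G = 255 × (1-M) × (1-K) = 255 × 0.46 × 0.74 = 86.802 → 87
B = 255 × (1-Y) × (1-K) = 255 × 0.53 × 0.74 = 100.011 → 100
= RGB(60, 87, 100)


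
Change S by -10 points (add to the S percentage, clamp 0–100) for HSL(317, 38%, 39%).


Original S = 38%
Adjustment = -10 percentage points
New S = 38 + (-10) = 28
Clamp to [0, 100] → 28
= HSL(317°, 28%, 39%)


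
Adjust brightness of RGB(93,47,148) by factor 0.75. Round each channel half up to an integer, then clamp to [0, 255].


Multiply each channel by 0.75, round half up, clamp to [0, 255]
R: 93×0.75 = 69.75 → round → 70
G: 47×0.75 = 35.25 → round → 35
B: 148×0.75 = 111
= RGB(70, 35, 111)


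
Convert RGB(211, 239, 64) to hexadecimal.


R = 211 → D3 (hex)
G = 239 → EF (hex)
B = 64 → 40 (hex)
Hex = #D3EF40


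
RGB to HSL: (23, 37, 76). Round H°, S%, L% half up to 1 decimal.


Normalize: R'=23/255≈0.0902, G'=37/255≈0.1451, B'=76/255≈0.2980
Max=76/255, Min=23/255, Δ=Max-Min=53/255
L = (Max+Min)/2 = (76+23)/510 = 99/510 = 0.19411… → L = 19.4%
L ≤ 0.5 → S = Δ/(Max+Min) = 53/(76+23) = 53/99 = 0.53535… → S = 53.5%
(the 1/255 factors cancel in S and H, so raw channel differences can be used)
Max is B' → H = 60 × ((R-G)/Δ + 4) = 60 × ((23-37)/53 + 4)
  -14/53 + 4 = -0.2641… + 4 = 3.7358…
  H = 60 × 3.7358… = 224.150…° → H = 224.2°
= HSL(224.2°, 53.5%, 19.4%)


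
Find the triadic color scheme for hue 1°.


Triadic: equally spaced at 120° intervals
H1 = 1°
H2 = (1 + 120) mod 360 = 121°
H3 = (1 + 240) mod 360 = 241°
Triadic = 1°, 121°, 241°


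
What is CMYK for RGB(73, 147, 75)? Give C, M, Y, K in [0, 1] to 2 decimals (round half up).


R'=73/255≈0.2863, G'=147/255≈0.5765, B'=75/255≈0.2941
K = 1 - max(R',G',B') = 1 - 147/255 = 108/255 = 0.42352… → 0.42
(1-R'-K)/(1-K) simplifies to (max-R)/max with max = 147:
C = (147-73)/147 = 74/147 = 0.50340… → 0.50
M = (147-147)/147 = 0/147 = 0 → 0.00
Y = (147-75)/147 = 72/147 = 0.48979… → 0.49
= CMYK(0.50, 0.00, 0.49, 0.42)


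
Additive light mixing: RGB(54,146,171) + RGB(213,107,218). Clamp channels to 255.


Additive: each channel = min(255, C₁+C₂)
R: 54+213 = 267 → 255
G: 146+107 = 253 → 253
B: 171+218 = 389 → 255
= RGB(255, 253, 255)


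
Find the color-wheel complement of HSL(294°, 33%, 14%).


Complement = opposite side of color wheel = hue + 180°
H' = (294 + 180) mod 360 = 114°
S and L unchanged.
= HSL(114°, 33%, 14%)


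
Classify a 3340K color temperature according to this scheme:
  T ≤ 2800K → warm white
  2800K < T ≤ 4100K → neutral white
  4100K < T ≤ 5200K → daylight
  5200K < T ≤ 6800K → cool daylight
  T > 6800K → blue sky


Temperature: 3340K
2800K < 3340K ≤ 4100K → neutral white
Classification: neutral white


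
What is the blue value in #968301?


Color: #968301
R = 96 = 150
G = 83 = 131
B = 01 = 1
Blue = 1


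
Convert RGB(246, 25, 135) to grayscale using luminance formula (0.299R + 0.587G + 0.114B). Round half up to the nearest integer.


Gray = 0.299×R + 0.587×G + 0.114×B
Gray = 0.299×246 + 0.587×25 + 0.114×135
Gray = 73.554 + 14.675 + 15.390
Gray = 103.619 → round half up → 104
Gray = 104


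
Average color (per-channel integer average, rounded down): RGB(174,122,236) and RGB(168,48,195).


Midpoint: each channel = ⌊(C₁+C₂)/2⌋
R: ⌊(174+168)/2⌋ = 171
G: ⌊(122+48)/2⌋ = 85
B: ⌊(236+195)/2⌋ = 215
= RGB(171, 85, 215)


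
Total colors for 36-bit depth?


Colors = 2^bits = 2^36
= 68,719,476,736 colors


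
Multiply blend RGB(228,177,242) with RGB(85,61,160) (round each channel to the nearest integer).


Multiply: C = A×B/255, rounded to nearest integer
R: 228×85/255 = 19380/255 ≈ 76.000 → 76
G: 177×61/255 = 10797/255 ≈ 42.341 → 42
B: 242×160/255 = 38720/255 ≈ 151.843 → 152
= RGB(76, 42, 152)


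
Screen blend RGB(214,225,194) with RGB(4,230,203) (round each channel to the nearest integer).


Screen: C = 255 - (255-A)×(255-B)/255, rounded to nearest integer
R: 255 - (255-214)×(255-4)/255 = 255 - 10291/255 ≈ 255 - 40.357 = 214.643 → 215
G: 255 - (255-225)×(255-230)/255 = 255 - 750/255 ≈ 255 - 2.941 = 252.059 → 252
B: 255 - (255-194)×(255-203)/255 = 255 - 3172/255 ≈ 255 - 12.439 = 242.561 → 243
= RGB(215, 252, 243)


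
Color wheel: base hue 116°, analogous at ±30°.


Base hue: 116°
Left analog: (116 - 30) mod 360 = 86°
Right analog: (116 + 30) mod 360 = 146°
Analogous hues = 86° and 146°


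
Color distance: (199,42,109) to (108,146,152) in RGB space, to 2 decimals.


d = √[(R₁-R₂)² + (G₁-G₂)² + (B₁-B₂)²]
d = √[(199-108)² + (42-146)² + (109-152)²]
d = √[8281 + 10816 + 1849]
d = √20946
d ≈ 144.73


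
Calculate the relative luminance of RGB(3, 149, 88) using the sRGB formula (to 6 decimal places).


Linearize each channel (sRGB transfer function): c = v/255; c_lin = c/12.92 if c ≤ 0.04045, else ((c+0.055)/1.055)^2.4
  R: 3/255 ≈ 0.011765 ≤ 0.04045 → 0.011765/12.92 ≈ 0.000911
  G: 149/255 ≈ 0.584314 > 0.04045 → ((0.584314+0.055)/1.055)^2.4 ≈ 0.300544
  B: 88/255 ≈ 0.345098 > 0.04045 → ((0.345098+0.055)/1.055)^2.4 ≈ 0.097587
R_lin = 0.000911, G_lin = 0.300544, B_lin = 0.097587
L = 0.2126×R + 0.7152×G + 0.0722×B
L = 0.2126×0.000911 + 0.7152×0.300544 + 0.0722×0.097587
L ≈ 0.222188


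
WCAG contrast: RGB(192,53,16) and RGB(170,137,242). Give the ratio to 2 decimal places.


Linearize each sRGB channel c=v/255: c/12.92 if c ≤ 0.04045 else ((c+0.055)/1.055)^2.4
L = 0.2126×R_lin + 0.7152×G_lin + 0.0722×B_lin
Color 1 (192,53,16):
  R=192: 192/255≈0.7529 > 0.04045 → ((0.7529+0.055)/1.055)^2.4 ≈ 0.52712
  G=53: 53/255≈0.2078 > 0.04045 → ((0.2078+0.055)/1.055)^2.4 ≈ 0.03560
  B=16: 16/255≈0.0627 > 0.04045 → ((0.0627+0.055)/1.055)^2.4 ≈ 0.00518
  L1 = 0.2126×0.52712 + 0.7152×0.03560 + 0.0722×0.00518 ≈ 0.13790
Color 2 (170,137,242):
  R=170: 170/255≈0.6667 > 0.04045 → ((0.6667+0.055)/1.055)^2.4 ≈ 0.40198
  G=137: 137/255≈0.5373 > 0.04045 → ((0.5373+0.055)/1.055)^2.4 ≈ 0.25016
  B=242: 242/255≈0.9490 > 0.04045 → ((0.9490+0.055)/1.055)^2.4 ≈ 0.88792
  L2 = 0.2126×0.40198 + 0.7152×0.25016 + 0.0722×0.88792 ≈ 0.32848
Lighter = 0.32848, Darker = 0.13790
Ratio = (L_lighter + 0.05) / (L_darker + 0.05)
Ratio = (0.32848 + 0.05) / (0.13790 + 0.05) = 0.37848 / 0.18790 ≈ 2.0143
Ratio ≈ 2.01:1


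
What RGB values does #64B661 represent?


64 → 100 (R)
B6 → 182 (G)
61 → 97 (B)
= RGB(100, 182, 97)


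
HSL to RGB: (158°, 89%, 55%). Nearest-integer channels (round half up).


H=158°, S=0.89, L=0.55
C = (1-|2L-1|)×S = (1-|0.10|)×0.89 = 0.801
H' = H/60 = 158/60 ≈ 2.6333; X = C×(1-|H' mod 2 - 1|) = 0.5073
m = L - C/2 = 0.55 - 0.4005 = 0.1495
Sector ⌊H'⌋ = 2 → (R',G',B') = (0.0, 0.801, 0.5073)
RGB = ((R'+m)×255, (G'+m)×255, (B'+m)×255) = (38.1225, 242.3775, 167.484)
Round half up → RGB(38, 242, 167)


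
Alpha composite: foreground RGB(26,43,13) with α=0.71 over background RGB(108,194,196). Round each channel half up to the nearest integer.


C = α×F + (1-α)×B, with 1-α = 0.29
R: 0.71×26 + 0.29×108 = 18.46 + 31.32 = 49.78 → 50
G: 0.71×43 + 0.29×194 = 30.53 + 56.26 = 86.79 → 87
B: 0.71×13 + 0.29×196 = 9.23 + 56.84 = 66.07 → 66
= RGB(50, 87, 66)


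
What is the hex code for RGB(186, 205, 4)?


R = 186 → BA (hex)
G = 205 → CD (hex)
B = 4 → 04 (hex)
Hex = #BACD04


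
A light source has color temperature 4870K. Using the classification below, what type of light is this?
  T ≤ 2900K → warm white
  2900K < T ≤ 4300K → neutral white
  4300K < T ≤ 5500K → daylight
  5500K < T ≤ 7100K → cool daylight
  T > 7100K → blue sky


Temperature: 4870K
4300K < 4870K ≤ 5500K → daylight
Classification: daylight


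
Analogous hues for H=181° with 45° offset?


Base hue: 181°
Left analog: (181 - 45) mod 360 = 136°
Right analog: (181 + 45) mod 360 = 226°
Analogous hues = 136° and 226°


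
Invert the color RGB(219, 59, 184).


Invert: (255-R, 255-G, 255-B)
R: 255-219 = 36
G: 255-59 = 196
B: 255-184 = 71
= RGB(36, 196, 71)


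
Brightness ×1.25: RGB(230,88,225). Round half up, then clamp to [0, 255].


Multiply each channel by 1.25, round half up, clamp to [0, 255]
R: 230×1.25 = 287.5 → round → 288 → clamp → 255
G: 88×1.25 = 110
B: 225×1.25 = 281.25 → round → 281 → clamp → 255
= RGB(255, 110, 255)


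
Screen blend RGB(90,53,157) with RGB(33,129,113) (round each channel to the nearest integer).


Screen: C = 255 - (255-A)×(255-B)/255, rounded to nearest integer
R: 255 - (255-90)×(255-33)/255 = 255 - 36630/255 ≈ 255 - 143.647 = 111.353 → 111
G: 255 - (255-53)×(255-129)/255 = 255 - 25452/255 ≈ 255 - 99.812 = 155.188 → 155
B: 255 - (255-157)×(255-113)/255 = 255 - 13916/255 ≈ 255 - 54.573 = 200.427 → 200
= RGB(111, 155, 200)


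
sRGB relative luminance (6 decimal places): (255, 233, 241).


Linearize each channel (sRGB transfer function): c = v/255; c_lin = c/12.92 if c ≤ 0.04045, else ((c+0.055)/1.055)^2.4
  R: 255/255 ≈ 1.000000 > 0.04045 → ((1.000000+0.055)/1.055)^2.4 ≈ 1.000000
  G: 233/255 ≈ 0.913725 > 0.04045 → ((0.913725+0.055)/1.055)^2.4 ≈ 0.814847
  B: 241/255 ≈ 0.945098 > 0.04045 → ((0.945098+0.055)/1.055)^2.4 ≈ 0.879622
R_lin = 1.000000, G_lin = 0.814847, B_lin = 0.879622
L = 0.2126×R + 0.7152×G + 0.0722×B
L = 0.2126×1.000000 + 0.7152×0.814847 + 0.0722×0.879622
L ≈ 0.858887


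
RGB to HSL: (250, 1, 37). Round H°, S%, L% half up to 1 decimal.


Normalize: R'=250/255≈0.9804, G'=1/255≈0.0039, B'=37/255≈0.1451
Max=250/255, Min=1/255, Δ=Max-Min=249/255
L = (Max+Min)/2 = (250+1)/510 = 251/510 = 0.49215… → L = 49.2%
L ≤ 0.5 → S = Δ/(Max+Min) = 249/(250+1) = 249/251 = 0.99203… → S = 99.2%
(the 1/255 factors cancel in S and H, so raw channel differences can be used)
Max is R' → H = 60 × (((G-B)/Δ) mod 6) = 60 × (((1-37)/249) mod 6)
  (-36)/249 = -0.1445…; negative, so add 6 → 5.8554…
  H = 60 × 5.8554… = 351.325…° → H = 351.3°
= HSL(351.3°, 99.2%, 49.2%)


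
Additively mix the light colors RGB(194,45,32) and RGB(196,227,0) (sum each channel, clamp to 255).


Additive: each channel = min(255, C₁+C₂)
R: 194+196 = 390 → 255
G: 45+227 = 272 → 255
B: 32+0 = 32 → 32
= RGB(255, 255, 32)


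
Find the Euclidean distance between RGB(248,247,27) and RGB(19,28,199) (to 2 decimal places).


d = √[(R₁-R₂)² + (G₁-G₂)² + (B₁-B₂)²]
d = √[(248-19)² + (247-28)² + (27-199)²]
d = √[52441 + 47961 + 29584]
d = √129986
d ≈ 360.54


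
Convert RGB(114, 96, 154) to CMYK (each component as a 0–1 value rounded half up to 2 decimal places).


R'=114/255≈0.4471, G'=96/255≈0.3765, B'=154/255≈0.6039
K = 1 - max(R',G',B') = 1 - 154/255 = 101/255 = 0.39607… → 0.40
(1-R'-K)/(1-K) simplifies to (max-R)/max with max = 154:
C = (154-114)/154 = 40/154 = 0.25974… → 0.26
M = (154-96)/154 = 58/154 = 0.37662… → 0.38
Y = (154-154)/154 = 0/154 = 0 → 0.00
= CMYK(0.26, 0.38, 0.00, 0.40)


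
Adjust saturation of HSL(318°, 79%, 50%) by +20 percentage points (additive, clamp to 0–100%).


Original S = 79%
Adjustment = +20 percentage points
New S = 79 + (20) = 99
Clamp to [0, 100] → 99
= HSL(318°, 99%, 50%)


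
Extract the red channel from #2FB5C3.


Color: #2FB5C3
R = 2F = 47
G = B5 = 181
B = C3 = 195
Red = 47


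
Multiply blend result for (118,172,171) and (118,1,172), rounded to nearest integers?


Multiply: C = A×B/255, rounded to nearest integer
R: 118×118/255 = 13924/255 ≈ 54.604 → 55
G: 172×1/255 = 172/255 ≈ 0.675 → 1
B: 171×172/255 = 29412/255 ≈ 115.341 → 115
= RGB(55, 1, 115)


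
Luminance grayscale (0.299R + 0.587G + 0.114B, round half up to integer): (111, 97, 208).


Gray = 0.299×R + 0.587×G + 0.114×B
Gray = 0.299×111 + 0.587×97 + 0.114×208
Gray = 33.189 + 56.939 + 23.712
Gray = 113.840 → round half up → 114
Gray = 114


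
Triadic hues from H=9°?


Triadic: equally spaced at 120° intervals
H1 = 9°
H2 = (9 + 120) mod 360 = 129°
H3 = (9 + 240) mod 360 = 249°
Triadic = 9°, 129°, 249°


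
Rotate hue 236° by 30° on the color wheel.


New hue = (H + rotation) mod 360
New hue = (236 + 30) mod 360
= 266 mod 360
= 266°


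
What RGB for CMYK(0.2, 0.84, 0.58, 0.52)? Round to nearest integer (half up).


R = 255 × (1-C) × (1-K) = 255 × 0.80 × 0.48 = 97.92 → 98
G = 255 × (1-M) × (1-K) = 255 × 0.16 × 0.48 = 19.584 → 20
B = 255 × (1-Y) × (1-K) = 255 × 0.42 × 0.48 = 51.408 → 51
= RGB(98, 20, 51)


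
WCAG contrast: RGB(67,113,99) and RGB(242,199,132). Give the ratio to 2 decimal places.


Linearize each sRGB channel c=v/255: c/12.92 if c ≤ 0.04045 else ((c+0.055)/1.055)^2.4
L = 0.2126×R_lin + 0.7152×G_lin + 0.0722×B_lin
Color 1 (67,113,99):
  R=67: 67/255≈0.2627 > 0.04045 → ((0.2627+0.055)/1.055)^2.4 ≈ 0.05613
  G=113: 113/255≈0.4431 > 0.04045 → ((0.4431+0.055)/1.055)^2.4 ≈ 0.16513
  B=99: 99/255≈0.3882 > 0.04045 → ((0.3882+0.055)/1.055)^2.4 ≈ 0.12477
  L1 = 0.2126×0.05613 + 0.7152×0.16513 + 0.0722×0.12477 ≈ 0.13904
Color 2 (242,199,132):
  R=242: 242/255≈0.9490 > 0.04045 → ((0.9490+0.055)/1.055)^2.4 ≈ 0.88792
  G=199: 199/255≈0.7804 > 0.04045 → ((0.7804+0.055)/1.055)^2.4 ≈ 0.57112
  B=132: 132/255≈0.5176 > 0.04045 → ((0.5176+0.055)/1.055)^2.4 ≈ 0.23074
  L2 = 0.2126×0.88792 + 0.7152×0.57112 + 0.0722×0.23074 ≈ 0.61390
Lighter = 0.61390, Darker = 0.13904
Ratio = (L_lighter + 0.05) / (L_darker + 0.05)
Ratio = (0.61390 + 0.05) / (0.13904 + 0.05) = 0.66390 / 0.18904 ≈ 3.5119
Ratio ≈ 3.51:1


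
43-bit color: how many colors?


Colors = 2^bits = 2^43
= 8,796,093,022,208 colors


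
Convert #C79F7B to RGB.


C7 → 199 (R)
9F → 159 (G)
7B → 123 (B)
= RGB(199, 159, 123)


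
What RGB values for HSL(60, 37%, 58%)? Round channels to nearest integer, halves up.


H=60°, S=0.37, L=0.58
C = (1-|2L-1|)×S = (1-|0.16|)×0.37 = 0.3108
H' = H/60 = 60/60 ≈ 1.0000; X = C×(1-|H' mod 2 - 1|) = 0.3108
m = L - C/2 = 0.58 - 0.1554 = 0.4246
Sector ⌊H'⌋ = 1 → (R',G',B') = (0.3108, 0.3108, 0.0)
RGB = ((R'+m)×255, (G'+m)×255, (B'+m)×255) = (187.527, 187.527, 108.273)
Round half up → RGB(188, 188, 108)


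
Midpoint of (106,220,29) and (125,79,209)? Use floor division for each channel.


Midpoint: each channel = ⌊(C₁+C₂)/2⌋
R: ⌊(106+125)/2⌋ = 115
G: ⌊(220+79)/2⌋ = 149
B: ⌊(29+209)/2⌋ = 119
= RGB(115, 149, 119)


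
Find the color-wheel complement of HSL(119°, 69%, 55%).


Complement = opposite side of color wheel = hue + 180°
H' = (119 + 180) mod 360 = 299°
S and L unchanged.
= HSL(299°, 69%, 55%)


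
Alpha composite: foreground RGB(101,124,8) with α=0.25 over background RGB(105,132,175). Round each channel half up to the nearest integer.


C = α×F + (1-α)×B, with 1-α = 0.75
R: 0.25×101 + 0.75×105 = 25.25 + 78.75 = 104.00 → 104
G: 0.25×124 + 0.75×132 = 31.00 + 99.00 = 130.00 → 130
B: 0.25×8 + 0.75×175 = 2.00 + 131.25 = 133.25 → 133
= RGB(104, 130, 133)


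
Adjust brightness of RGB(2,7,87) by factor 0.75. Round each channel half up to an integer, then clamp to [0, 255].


Multiply each channel by 0.75, round half up, clamp to [0, 255]
R: 2×0.75 = 1.5 → round → 2
G: 7×0.75 = 5.25 → round → 5
B: 87×0.75 = 65.25 → round → 65
= RGB(2, 5, 65)


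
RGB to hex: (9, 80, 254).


R = 9 → 09 (hex)
G = 80 → 50 (hex)
B = 254 → FE (hex)
Hex = #0950FE


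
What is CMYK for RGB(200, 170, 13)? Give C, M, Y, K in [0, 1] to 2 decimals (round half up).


R'=200/255≈0.7843, G'=170/255≈0.6667, B'=13/255≈0.0510
K = 1 - max(R',G',B') = 1 - 200/255 = 55/255 = 0.21568… → 0.22
(1-R'-K)/(1-K) simplifies to (max-R)/max with max = 200:
C = (200-200)/200 = 0/200 = 0 → 0.00
M = (200-170)/200 = 30/200 = 0.15 → 0.15
Y = (200-13)/200 = 187/200 = 0.935 → 0.94
= CMYK(0.00, 0.15, 0.94, 0.22)


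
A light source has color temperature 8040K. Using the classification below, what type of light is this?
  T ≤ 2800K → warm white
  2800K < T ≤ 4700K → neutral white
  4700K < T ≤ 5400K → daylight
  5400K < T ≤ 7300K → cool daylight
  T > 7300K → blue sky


Temperature: 8040K
8040K > 7300K → blue sky
Classification: blue sky


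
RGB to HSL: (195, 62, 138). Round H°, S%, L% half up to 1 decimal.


Normalize: R'=195/255≈0.7647, G'=62/255≈0.2431, B'=138/255≈0.5412
Max=195/255, Min=62/255, Δ=Max-Min=133/255
L = (Max+Min)/2 = (195+62)/510 = 257/510 = 0.50392… → L = 50.4%
L > 0.5 → S = Δ/(2-Max-Min) = 133/(510-195-62) = 133/253 = 0.52569… → S = 52.6%
(the 1/255 factors cancel in S and H, so raw channel differences can be used)
Max is R' → H = 60 × (((G-B)/Δ) mod 6) = 60 × (((62-138)/133) mod 6)
  (-76)/133 = -0.5714…; negative, so add 6 → 5.4285…
  H = 60 × 5.4285… = 325.714…° → H = 325.7°
= HSL(325.7°, 52.6%, 50.4%)


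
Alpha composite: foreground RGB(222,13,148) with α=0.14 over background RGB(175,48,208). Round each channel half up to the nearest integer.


C = α×F + (1-α)×B, with 1-α = 0.86
R: 0.14×222 + 0.86×175 = 31.08 + 150.50 = 181.58 → 182
G: 0.14×13 + 0.86×48 = 1.82 + 41.28 = 43.10 → 43
B: 0.14×148 + 0.86×208 = 20.72 + 178.88 = 199.60 → 200
= RGB(182, 43, 200)


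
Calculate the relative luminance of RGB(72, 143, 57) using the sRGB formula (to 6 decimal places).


Linearize each channel (sRGB transfer function): c = v/255; c_lin = c/12.92 if c ≤ 0.04045, else ((c+0.055)/1.055)^2.4
  R: 72/255 ≈ 0.282353 > 0.04045 → ((0.282353+0.055)/1.055)^2.4 ≈ 0.064803
  G: 143/255 ≈ 0.560784 > 0.04045 → ((0.560784+0.055)/1.055)^2.4 ≈ 0.274677
  B: 57/255 ≈ 0.223529 > 0.04045 → ((0.223529+0.055)/1.055)^2.4 ≈ 0.040915
R_lin = 0.064803, G_lin = 0.274677, B_lin = 0.040915
L = 0.2126×R + 0.7152×G + 0.0722×B
L = 0.2126×0.064803 + 0.7152×0.274677 + 0.0722×0.040915
L ≈ 0.213180


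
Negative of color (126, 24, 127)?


Invert: (255-R, 255-G, 255-B)
R: 255-126 = 129
G: 255-24 = 231
B: 255-127 = 128
= RGB(129, 231, 128)


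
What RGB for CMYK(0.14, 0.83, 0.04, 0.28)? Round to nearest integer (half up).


R = 255 × (1-C) × (1-K) = 255 × 0.86 × 0.72 = 157.896 → 158
G = 255 × (1-M) × (1-K) = 255 × 0.17 × 0.72 = 31.212 → 31
B = 255 × (1-Y) × (1-K) = 255 × 0.96 × 0.72 = 176.256 → 176
= RGB(158, 31, 176)


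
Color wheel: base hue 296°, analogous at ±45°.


Base hue: 296°
Left analog: (296 - 45) mod 360 = 251°
Right analog: (296 + 45) mod 360 = 341°
Analogous hues = 251° and 341°


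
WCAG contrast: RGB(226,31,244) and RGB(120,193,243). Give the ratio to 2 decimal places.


Linearize each sRGB channel c=v/255: c/12.92 if c ≤ 0.04045 else ((c+0.055)/1.055)^2.4
L = 0.2126×R_lin + 0.7152×G_lin + 0.0722×B_lin
Color 1 (226,31,244):
  R=226: 226/255≈0.8863 > 0.04045 → ((0.8863+0.055)/1.055)^2.4 ≈ 0.76052
  G=31: 31/255≈0.1216 > 0.04045 → ((0.1216+0.055)/1.055)^2.4 ≈ 0.01370
  B=244: 244/255≈0.9569 > 0.04045 → ((0.9569+0.055)/1.055)^2.4 ≈ 0.90466
  L1 = 0.2126×0.76052 + 0.7152×0.01370 + 0.0722×0.90466 ≈ 0.23680
Color 2 (120,193,243):
  R=120: 120/255≈0.4706 > 0.04045 → ((0.4706+0.055)/1.055)^2.4 ≈ 0.18782
  G=193: 193/255≈0.7569 > 0.04045 → ((0.7569+0.055)/1.055)^2.4 ≈ 0.53328
  B=243: 243/255≈0.9529 > 0.04045 → ((0.9529+0.055)/1.055)^2.4 ≈ 0.89627
  L2 = 0.2126×0.18782 + 0.7152×0.53328 + 0.0722×0.89627 ≈ 0.48604
Lighter = 0.48604, Darker = 0.23680
Ratio = (L_lighter + 0.05) / (L_darker + 0.05)
Ratio = (0.48604 + 0.05) / (0.23680 + 0.05) = 0.53604 / 0.28680 ≈ 1.8690
Ratio ≈ 1.87:1


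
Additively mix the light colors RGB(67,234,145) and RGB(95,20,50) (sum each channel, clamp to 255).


Additive: each channel = min(255, C₁+C₂)
R: 67+95 = 162 → 162
G: 234+20 = 254 → 254
B: 145+50 = 195 → 195
= RGB(162, 254, 195)


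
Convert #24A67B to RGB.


24 → 36 (R)
A6 → 166 (G)
7B → 123 (B)
= RGB(36, 166, 123)


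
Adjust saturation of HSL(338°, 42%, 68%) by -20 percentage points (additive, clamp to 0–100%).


Original S = 42%
Adjustment = -20 percentage points
New S = 42 + (-20) = 22
Clamp to [0, 100] → 22
= HSL(338°, 22%, 68%)


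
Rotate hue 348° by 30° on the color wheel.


New hue = (H + rotation) mod 360
New hue = (348 + 30) mod 360
= 378 mod 360
= 18°


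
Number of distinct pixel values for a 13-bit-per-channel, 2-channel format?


Total bits = 13 bits/channel × 2 channels = 26 bits
Distinct pixel values = 2^26
= 67,108,864 pixel values


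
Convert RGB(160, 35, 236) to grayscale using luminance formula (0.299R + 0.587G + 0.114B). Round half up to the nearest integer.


Gray = 0.299×R + 0.587×G + 0.114×B
Gray = 0.299×160 + 0.587×35 + 0.114×236
Gray = 47.840 + 20.545 + 26.904
Gray = 95.289 → round half up → 95
Gray = 95


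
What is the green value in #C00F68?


Color: #C00F68
R = C0 = 192
G = 0F = 15
B = 68 = 104
Green = 15


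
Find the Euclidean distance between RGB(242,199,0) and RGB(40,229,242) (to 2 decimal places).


d = √[(R₁-R₂)² + (G₁-G₂)² + (B₁-B₂)²]
d = √[(242-40)² + (199-229)² + (0-242)²]
d = √[40804 + 900 + 58564]
d = √100268
d ≈ 316.65


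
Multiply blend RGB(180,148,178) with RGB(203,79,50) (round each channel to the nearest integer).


Multiply: C = A×B/255, rounded to nearest integer
R: 180×203/255 = 36540/255 ≈ 143.294 → 143
G: 148×79/255 = 11692/255 ≈ 45.851 → 46
B: 178×50/255 = 8900/255 ≈ 34.902 → 35
= RGB(143, 46, 35)


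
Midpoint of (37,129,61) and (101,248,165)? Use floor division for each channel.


Midpoint: each channel = ⌊(C₁+C₂)/2⌋
R: ⌊(37+101)/2⌋ = 69
G: ⌊(129+248)/2⌋ = 188
B: ⌊(61+165)/2⌋ = 113
= RGB(69, 188, 113)


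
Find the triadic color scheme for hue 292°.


Triadic: equally spaced at 120° intervals
H1 = 292°
H2 = (292 + 120) mod 360 = 52°
H3 = (292 + 240) mod 360 = 172°
Triadic = 292°, 52°, 172°


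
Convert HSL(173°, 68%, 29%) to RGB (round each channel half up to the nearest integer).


H=173°, S=0.68, L=0.29
C = (1-|2L-1|)×S = (1-|-0.42|)×0.68 = 0.3944
H' = H/60 = 173/60 ≈ 2.8833; X = C×(1-|H' mod 2 - 1|) ≈ 0.3484
m = L - C/2 = 0.29 - 0.1972 = 0.0928
Sector ⌊H'⌋ = 2 → (R',G',B') = (0.0, 0.3944, ≈0.3484)
RGB = ((R'+m)×255, (G'+m)×255, (B'+m)×255) = (23.664, 124.236, 112.5026)
Round half up → RGB(24, 124, 113)


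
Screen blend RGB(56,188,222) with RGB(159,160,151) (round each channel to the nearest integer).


Screen: C = 255 - (255-A)×(255-B)/255, rounded to nearest integer
R: 255 - (255-56)×(255-159)/255 = 255 - 19104/255 ≈ 255 - 74.918 = 180.082 → 180
G: 255 - (255-188)×(255-160)/255 = 255 - 6365/255 ≈ 255 - 24.961 = 230.039 → 230
B: 255 - (255-222)×(255-151)/255 = 255 - 3432/255 ≈ 255 - 13.459 = 241.541 → 242
= RGB(180, 230, 242)


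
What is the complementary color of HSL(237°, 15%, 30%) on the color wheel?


Complement = opposite side of color wheel = hue + 180°
H' = (237 + 180) mod 360 = 57°
S and L unchanged.
= HSL(57°, 15%, 30%)


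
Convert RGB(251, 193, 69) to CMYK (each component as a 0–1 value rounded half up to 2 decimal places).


R'=251/255≈0.9843, G'=193/255≈0.7569, B'=69/255≈0.2706
K = 1 - max(R',G',B') = 1 - 251/255 = 4/255 = 0.01568… → 0.02
(1-R'-K)/(1-K) simplifies to (max-R)/max with max = 251:
C = (251-251)/251 = 0/251 = 0 → 0.00
M = (251-193)/251 = 58/251 = 0.23107… → 0.23
Y = (251-69)/251 = 182/251 = 0.72509… → 0.73
= CMYK(0.00, 0.23, 0.73, 0.02)


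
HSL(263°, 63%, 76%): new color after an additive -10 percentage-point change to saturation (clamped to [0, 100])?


Original S = 63%
Adjustment = -10 percentage points
New S = 63 + (-10) = 53
Clamp to [0, 100] → 53
= HSL(263°, 53%, 76%)


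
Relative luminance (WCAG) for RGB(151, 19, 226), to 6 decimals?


Linearize each channel (sRGB transfer function): c = v/255; c_lin = c/12.92 if c ≤ 0.04045, else ((c+0.055)/1.055)^2.4
  R: 151/255 ≈ 0.592157 > 0.04045 → ((0.592157+0.055)/1.055)^2.4 ≈ 0.309469
  G: 19/255 ≈ 0.074510 > 0.04045 → ((0.074510+0.055)/1.055)^2.4 ≈ 0.006512
  B: 226/255 ≈ 0.886275 > 0.04045 → ((0.886275+0.055)/1.055)^2.4 ≈ 0.760525
R_lin = 0.309469, G_lin = 0.006512, B_lin = 0.760525
L = 0.2126×R + 0.7152×G + 0.0722×B
L = 0.2126×0.309469 + 0.7152×0.006512 + 0.0722×0.760525
L ≈ 0.125360


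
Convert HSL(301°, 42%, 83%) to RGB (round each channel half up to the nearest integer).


H=301°, S=0.42, L=0.83
C = (1-|2L-1|)×S = (1-|0.66|)×0.42 = 0.1428
H' = H/60 = 301/60 ≈ 5.0167; X = C×(1-|H' mod 2 - 1|) = 0.14042
m = L - C/2 = 0.83 - 0.0714 = 0.7586
Sector ⌊H'⌋ = 5 → (R',G',B') = (0.1428, 0.0, 0.14042)
RGB = ((R'+m)×255, (G'+m)×255, (B'+m)×255) = (229.857, 193.443, 229.2501)
Round half up → RGB(230, 193, 229)


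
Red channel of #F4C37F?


Color: #F4C37F
R = F4 = 244
G = C3 = 195
B = 7F = 127
Red = 244


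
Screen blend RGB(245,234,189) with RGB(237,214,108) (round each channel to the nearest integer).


Screen: C = 255 - (255-A)×(255-B)/255, rounded to nearest integer
R: 255 - (255-245)×(255-237)/255 = 255 - 180/255 ≈ 255 - 0.706 = 254.294 → 254
G: 255 - (255-234)×(255-214)/255 = 255 - 861/255 ≈ 255 - 3.376 = 251.624 → 252
B: 255 - (255-189)×(255-108)/255 = 255 - 9702/255 ≈ 255 - 38.047 = 216.953 → 217
= RGB(254, 252, 217)


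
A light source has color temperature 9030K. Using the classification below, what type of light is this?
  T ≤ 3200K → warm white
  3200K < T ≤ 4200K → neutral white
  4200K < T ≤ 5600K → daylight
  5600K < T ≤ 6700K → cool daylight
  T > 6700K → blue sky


Temperature: 9030K
9030K > 6700K → blue sky
Classification: blue sky


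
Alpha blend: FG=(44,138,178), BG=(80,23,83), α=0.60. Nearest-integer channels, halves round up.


C = α×F + (1-α)×B, with 1-α = 0.40
R: 0.60×44 + 0.40×80 = 26.40 + 32.00 = 58.40 → 58
G: 0.60×138 + 0.40×23 = 82.80 + 9.20 = 92.00 → 92
B: 0.60×178 + 0.40×83 = 106.80 + 33.20 = 140.00 → 140
= RGB(58, 92, 140)


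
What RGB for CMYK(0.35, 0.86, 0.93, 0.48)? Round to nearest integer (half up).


R = 255 × (1-C) × (1-K) = 255 × 0.65 × 0.52 = 86.19 → 86
G = 255 × (1-M) × (1-K) = 255 × 0.14 × 0.52 = 18.564 → 19
B = 255 × (1-Y) × (1-K) = 255 × 0.07 × 0.52 = 9.282 → 9
= RGB(86, 19, 9)


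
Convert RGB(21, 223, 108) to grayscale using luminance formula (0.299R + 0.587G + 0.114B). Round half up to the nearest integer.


Gray = 0.299×R + 0.587×G + 0.114×B
Gray = 0.299×21 + 0.587×223 + 0.114×108
Gray = 6.279 + 130.901 + 12.312
Gray = 149.492 → round half up → 149
Gray = 149


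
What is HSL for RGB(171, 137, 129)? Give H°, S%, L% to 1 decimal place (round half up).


Normalize: R'=171/255≈0.6706, G'=137/255≈0.5373, B'=129/255≈0.5059
Max=171/255, Min=129/255, Δ=Max-Min=42/255
L = (Max+Min)/2 = (171+129)/510 = 300/510 = 0.58823… → L = 58.8%
L > 0.5 → S = Δ/(2-Max-Min) = 42/(510-171-129) = 42/210 = 0.2 → S = 20.0%
(the 1/255 factors cancel in S and H, so raw channel differences can be used)
Max is R' → H = 60 × (((G-B)/Δ) mod 6) = 60 × (((137-129)/42) mod 6)
  8/42 = 0.1904…
  H = 60 × 0.1904… = 11.428…° → H = 11.4°
= HSL(11.4°, 20.0%, 58.8%)


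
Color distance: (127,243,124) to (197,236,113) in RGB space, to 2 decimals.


d = √[(R₁-R₂)² + (G₁-G₂)² + (B₁-B₂)²]
d = √[(127-197)² + (243-236)² + (124-113)²]
d = √[4900 + 49 + 121]
d = √5070
d ≈ 71.20


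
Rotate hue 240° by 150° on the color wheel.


New hue = (H + rotation) mod 360
New hue = (240 + 150) mod 360
= 390 mod 360
= 30°
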